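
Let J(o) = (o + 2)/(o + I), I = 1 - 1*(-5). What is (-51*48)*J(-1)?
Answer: -2448/5 ≈ -489.60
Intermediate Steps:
I = 6 (I = 1 + 5 = 6)
J(o) = (2 + o)/(6 + o) (J(o) = (o + 2)/(o + 6) = (2 + o)/(6 + o))
(-51*48)*J(-1) = (-51*48)*((2 - 1)/(6 - 1)) = -2448/5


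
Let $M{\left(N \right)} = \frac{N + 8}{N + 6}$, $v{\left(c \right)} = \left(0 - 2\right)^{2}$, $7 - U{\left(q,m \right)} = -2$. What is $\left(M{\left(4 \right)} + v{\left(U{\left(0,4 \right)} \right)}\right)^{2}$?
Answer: $\frac{676}{25} \approx 27.04$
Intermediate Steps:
$U{\left(q,m \right)} = 9$ ($U{\left(q,m \right)} = 7 - -2 = 7 + 2 = 9$)
$v{\left(c \right)} = 4$ ($v{\left(c \right)} = \left(-2\right)^{2} = 4$)
$M{\left(N \right)} = \frac{8 + N}{6 + N}$
$\left(M{\left(4 \right)} + v{\left(U{\left(0,4 \right)} \right)}\right)^{2} = \left(\frac{8 + 4}{6 + 4} + 4\right)^{2} = \left(\frac{1}{10} \cdot 12 + 4\right)^{2} = \left(\frac{6}{5} + 4\right)^{2} = \left(\frac{26}{5}\right)^{2} = \frac{676}{25}$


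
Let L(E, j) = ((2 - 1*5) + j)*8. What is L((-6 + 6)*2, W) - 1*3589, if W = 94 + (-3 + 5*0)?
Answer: -2885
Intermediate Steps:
W = 91 (W = 94 + (-3 + 0) = 94 - 3 = 91)
L(E, j) = -24 + 8*j (L(E, j) = ((2 - 5) + j)*8 = (-3 + j)*8 = -24 + 8*j)
L((-6 + 6)*2, W) - 1*3589 = (-24 + 8*91) - 1*3589 = (-24 + 728) - 3589 = 704 - 3589 = -2885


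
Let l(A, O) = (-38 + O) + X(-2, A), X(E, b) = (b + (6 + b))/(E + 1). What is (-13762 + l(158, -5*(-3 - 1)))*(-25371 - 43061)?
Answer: 965028064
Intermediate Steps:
X(E, b) = (6 + 2*b)/(1 + E)
l(A, O) = -44 + O - 2*A (l(A, O) = (-38 + O) + 2*(3 + A)/(1 - 2) = (-38 + O) + 2*(3 + A)/(-1) = (-38 + O) + 2*(-1)*(3 + A) = (-38 + O) + (-6 - 2*A) = -44 + O - 2*A)
(-13762 + l(158, -5*(-3 - 1)))*(-25371 - 43061) = (-13762 + (-44 - 5*(-3 - 1) - 2*158))*(-25371 - 43061) = (-13762 + (-44 - 5*(-4) - 316))*(-68432) = (-13762 + (-44 + 20 - 316))*(-68432) = (-13762 - 340)*(-68432) = -14102*(-68432) = 965028064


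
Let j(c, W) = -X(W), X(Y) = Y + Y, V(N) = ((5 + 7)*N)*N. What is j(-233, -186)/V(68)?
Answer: 31/4624 ≈ 0.0067042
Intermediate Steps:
V(N) = 12*N² (V(N) = (12*N)*N = 12*N²)
X(Y) = 2*Y
j(c, W) = -2*W
j(-233, -186)/V(68) = (-2*(-186))/((12*68²)) = 372/((12*4624)) = 372/55488 = 372*(1/55488) = 31/4624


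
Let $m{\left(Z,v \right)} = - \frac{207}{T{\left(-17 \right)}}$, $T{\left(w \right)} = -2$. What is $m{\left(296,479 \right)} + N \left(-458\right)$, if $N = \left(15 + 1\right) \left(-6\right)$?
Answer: $\frac{88143}{2} \approx 44072.0$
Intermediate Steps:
$N = -96$ ($N = 16 \left(-6\right) = -96$)
$m{\left(Z,v \right)} = \frac{207}{2}$ ($m{\left(Z,v \right)} = - \frac{207}{-2} = \left(-207\right) \left(- \frac{1}{2}\right) = \frac{207}{2}$)
$m{\left(296,479 \right)} + N \left(-458\right) = \frac{207}{2} - -43968 = \frac{207}{2} + 43968 = \frac{88143}{2}$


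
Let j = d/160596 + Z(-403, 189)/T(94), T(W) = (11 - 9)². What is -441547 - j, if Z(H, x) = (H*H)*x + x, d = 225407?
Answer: -1303304135429/160596 ≈ -8.1154e+6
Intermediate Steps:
T(W) = 4 (T(W) = 2² = 4)
Z(H, x) = x + x*H² (Z(H, x) = H²*x + x = x*H² + x = x + x*H²)
j = 1232393453417/160596 (j = 225407/160596 + (189*(1 + (-403)²))/4 = 225407*(1/160596) + (189*(1 + 162409))*(¼) = 225407/160596 + (189*162410)*(¼) = 225407/160596 + 30695490*(¼) = 225407/160596 + 15347745/2 = 1232393453417/160596 ≈ 7.6739e+6)
-441547 - j = -441547 - 1*1232393453417/160596 = -441547 - 1232393453417/160596 = -1303304135429/160596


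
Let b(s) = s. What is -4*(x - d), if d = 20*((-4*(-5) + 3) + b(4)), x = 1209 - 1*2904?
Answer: 8940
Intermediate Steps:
x = -1695 (x = 1209 - 2904 = -1695)
d = 540 (d = 20*((-4*(-5) + 3) + 4) = 20*((20 + 3) + 4) = 20*(23 + 4) = 20*27 = 540)
-4*(x - d) = -4*(-1695 - 1*540) = -4*(-1695 - 540) = -4*(-2235) = 8940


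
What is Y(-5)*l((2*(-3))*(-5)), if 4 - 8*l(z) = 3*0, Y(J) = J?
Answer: -5/2 ≈ -2.5000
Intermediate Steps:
l(z) = ½ (l(z) = ½ - 3*0/8 = ½ - ⅛*0 = ½ + 0 = ½)
Y(-5)*l((2*(-3))*(-5)) = -5*½ = -5/2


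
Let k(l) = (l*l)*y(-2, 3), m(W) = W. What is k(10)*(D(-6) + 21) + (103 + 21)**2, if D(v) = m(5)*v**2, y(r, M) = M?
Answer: 75676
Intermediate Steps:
k(l) = 3*l**2 (k(l) = (l*l)*3 = l**2*3 = 3*l**2)
D(v) = 5*v**2
k(10)*(D(-6) + 21) + (103 + 21)**2 = (3*10**2)*(5*(-6)**2 + 21) + (103 + 21)**2 = (3*100)*(5*36 + 21) + 124**2 = 300*(180 + 21) + 15376 = 300*201 + 15376 = 60300 + 15376 = 75676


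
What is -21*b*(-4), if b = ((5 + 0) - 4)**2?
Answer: 84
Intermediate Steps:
b = 1 (b = (5 - 4)**2 = 1**2 = 1)
-21*b*(-4) = -21*1*(-4) = -21*(-4) = 84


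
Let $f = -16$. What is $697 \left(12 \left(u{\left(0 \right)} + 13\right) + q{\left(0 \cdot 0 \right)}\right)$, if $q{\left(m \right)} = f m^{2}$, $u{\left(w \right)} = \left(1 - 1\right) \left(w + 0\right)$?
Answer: $108732$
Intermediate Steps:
$u{\left(w \right)} = 0$ ($u{\left(w \right)} = 0 w = 0$)
$q{\left(m \right)} = - 16 m^{2}$
$697 \left(12 \left(u{\left(0 \right)} + 13\right) + q{\left(0 \cdot 0 \right)}\right) = 697 \left(12 \left(0 + 13\right) - 16 \left(0 \cdot 0\right)^{2}\right) = 697 \left(12 \cdot 13 - 16 \cdot 0^{2}\right) = 697 \left(156 - 0\right) = 697 \left(156 + 0\right) = 697 \cdot 156 = 108732$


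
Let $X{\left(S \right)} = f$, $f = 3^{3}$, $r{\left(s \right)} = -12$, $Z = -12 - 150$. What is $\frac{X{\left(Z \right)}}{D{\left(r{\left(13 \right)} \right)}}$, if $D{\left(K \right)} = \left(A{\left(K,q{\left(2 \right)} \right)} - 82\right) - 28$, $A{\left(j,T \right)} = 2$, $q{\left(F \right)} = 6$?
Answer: $- \frac{1}{4} \approx -0.25$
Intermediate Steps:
$Z = -162$ ($Z = -12 - 150 = -162$)
$D{\left(K \right)} = -108$ ($D{\left(K \right)} = \left(2 - 82\right) - 28 = -80 - 28 = -108$)
$f = 27$
$X{\left(S \right)} = 27$
$\frac{X{\left(Z \right)}}{D{\left(r{\left(13 \right)} \right)}} = \frac{27}{-108} = 27 \left(- \frac{1}{108}\right) = - \frac{1}{4}$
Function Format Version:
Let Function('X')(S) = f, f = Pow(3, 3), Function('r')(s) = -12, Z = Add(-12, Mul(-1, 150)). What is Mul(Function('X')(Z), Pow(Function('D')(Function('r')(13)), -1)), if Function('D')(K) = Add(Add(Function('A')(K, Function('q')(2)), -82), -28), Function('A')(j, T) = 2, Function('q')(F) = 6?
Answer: Rational(-1, 4) ≈ -0.25000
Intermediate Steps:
Z = -162 (Z = Add(-12, -150) = -162)
Function('D')(K) = -108 (Function('D')(K) = Add(Add(2, -82), -28) = Add(-80, -28) = -108)
f = 27
Function('X')(S) = 27
Mul(Function('X')(Z), Pow(Function('D')(Function('r')(13)), -1)) = Mul(27, Pow(-108, -1)) = Mul(27, Rational(-1, 108)) = Rational(-1, 4)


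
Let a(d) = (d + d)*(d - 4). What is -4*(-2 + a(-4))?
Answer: -248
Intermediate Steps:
a(d) = 2*d*(-4 + d) (a(d) = (2*d)*(-4 + d) = 2*d*(-4 + d))
-4*(-2 + a(-4)) = -4*(-2 + 2*(-4)*(-4 - 4)) = -4*(-2 + 2*(-4)*(-8)) = -4*(-2 + 64) = -4*62 = -248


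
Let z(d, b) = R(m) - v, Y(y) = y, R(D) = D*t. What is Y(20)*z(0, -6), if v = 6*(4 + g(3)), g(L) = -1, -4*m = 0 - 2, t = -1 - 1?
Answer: -380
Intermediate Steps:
t = -2
m = 1/2 (m = -(0 - 2)/4 = -1/4*(-2) = 1/2 ≈ 0.50000)
R(D) = -2*D (R(D) = D*(-2) = -2*D)
v = 18 (v = 6*(4 - 1) = 6*3 = 18)
z(d, b) = -19 (z(d, b) = -2*1/2 - 1*18 = -1 - 18 = -19)
Y(20)*z(0, -6) = 20*(-19) = -380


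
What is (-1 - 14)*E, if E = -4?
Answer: 60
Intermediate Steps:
(-1 - 14)*E = (-1 - 14)*(-4) = -15*(-4) = 60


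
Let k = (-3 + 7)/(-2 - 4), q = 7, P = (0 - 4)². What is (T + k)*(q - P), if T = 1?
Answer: -3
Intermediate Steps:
P = 16 (P = (-4)² = 16)
k = -⅔ (k = 4/(-6) = 4*(-⅙) = -⅔ ≈ -0.66667)
(T + k)*(q - P) = (1 - ⅔)*(7 - 1*16) = (7 - 16)/3 = (⅓)*(-9) = -3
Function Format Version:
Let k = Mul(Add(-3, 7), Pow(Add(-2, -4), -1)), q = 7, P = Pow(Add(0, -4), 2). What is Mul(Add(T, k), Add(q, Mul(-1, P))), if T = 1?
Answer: -3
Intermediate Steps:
P = 16 (P = Pow(-4, 2) = 16)
k = Rational(-2, 3) (k = Mul(4, Pow(-6, -1)) = Mul(4, Rational(-1, 6)) = Rational(-2, 3) ≈ -0.66667)
Mul(Add(T, k), Add(q, Mul(-1, P))) = Mul(Add(1, Rational(-2, 3)), Add(7, Mul(-1, 16))) = Mul(Rational(1, 3), Add(7, -16)) = Mul(Rational(1, 3), -9) = -3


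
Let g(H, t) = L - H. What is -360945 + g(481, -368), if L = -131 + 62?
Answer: -361495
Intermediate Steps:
L = -69
g(H, t) = -69 - H
-360945 + g(481, -368) = -360945 + (-69 - 1*481) = -360945 + (-69 - 481) = -360945 - 550 = -361495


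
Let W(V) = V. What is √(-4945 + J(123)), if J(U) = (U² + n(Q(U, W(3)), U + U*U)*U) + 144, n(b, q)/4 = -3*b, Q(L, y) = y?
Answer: 10*√59 ≈ 76.811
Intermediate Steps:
n(b, q) = -12*b (n(b, q) = 4*(-3*b) = -12*b)
J(U) = 144 + U² - 36*U (J(U) = (U² + (-12*3)*U) + 144 = (U² - 36*U) + 144 = 144 + U² - 36*U)
√(-4945 + J(123)) = √(-4945 + (144 + 123² - 36*123)) = √(-4945 + (144 + 15129 - 4428)) = √(-4945 + 10845) = √5900 = 10*√59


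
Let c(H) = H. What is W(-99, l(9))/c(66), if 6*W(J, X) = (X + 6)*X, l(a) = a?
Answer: 15/44 ≈ 0.34091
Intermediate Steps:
W(J, X) = X*(6 + X)/6 (W(J, X) = ((X + 6)*X)/6 = ((6 + X)*X)/6 = (X*(6 + X))/6 = X*(6 + X)/6)
W(-99, l(9))/c(66) = ((1/6)*9*(6 + 9))/66 = ((1/6)*9*15)*(1/66) = (45/2)*(1/66) = 15/44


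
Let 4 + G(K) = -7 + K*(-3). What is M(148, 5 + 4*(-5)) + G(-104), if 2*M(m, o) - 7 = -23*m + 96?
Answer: -2699/2 ≈ -1349.5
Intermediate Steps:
G(K) = -11 - 3*K (G(K) = -4 + (-7 + K*(-3)) = -4 + (-7 - 3*K) = -11 - 3*K)
M(m, o) = 103/2 - 23*m/2 (M(m, o) = 7/2 + (-23*m + 96)/2 = 7/2 + (96 - 23*m)/2 = 7/2 + (48 - 23*m/2) = 103/2 - 23*m/2)
M(148, 5 + 4*(-5)) + G(-104) = (103/2 - 23/2*148) + (-11 - 3*(-104)) = (103/2 - 1702) + (-11 + 312) = -3301/2 + 301 = -2699/2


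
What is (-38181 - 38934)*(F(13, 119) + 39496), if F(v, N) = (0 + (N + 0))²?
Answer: -4137759555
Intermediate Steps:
F(v, N) = N² (F(v, N) = (0 + N)² = N²)
(-38181 - 38934)*(F(13, 119) + 39496) = (-38181 - 38934)*(119² + 39496) = -77115*(14161 + 39496) = -77115*53657 = -4137759555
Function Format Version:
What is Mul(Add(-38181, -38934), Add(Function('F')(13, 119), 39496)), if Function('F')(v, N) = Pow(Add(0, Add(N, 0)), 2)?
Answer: -4137759555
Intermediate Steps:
Function('F')(v, N) = Pow(N, 2) (Function('F')(v, N) = Pow(Add(0, N), 2) = Pow(N, 2))
Mul(Add(-38181, -38934), Add(Function('F')(13, 119), 39496)) = Mul(Add(-38181, -38934), Add(Pow(119, 2), 39496)) = Mul(-77115, Add(14161, 39496)) = Mul(-77115, 53657) = -4137759555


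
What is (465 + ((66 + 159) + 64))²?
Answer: 568516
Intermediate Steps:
(465 + ((66 + 159) + 64))² = (465 + (225 + 64))² = (465 + 289)² = 754² = 568516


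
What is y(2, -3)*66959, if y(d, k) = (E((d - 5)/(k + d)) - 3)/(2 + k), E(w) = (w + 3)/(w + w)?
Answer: 133918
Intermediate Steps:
E(w) = (3 + w)/(2*w) (E(w) = (3 + w)/((2*w)) = (3 + w)*(1/(2*w)) = (3 + w)/(2*w))
y(d, k) = (-3 + (3 + (-5 + d)/(d + k))*(d + k)/(2*(-5 + d)))/(2 + k) (y(d, k) = ((3 + (d - 5)/(k + d))/(2*(((d - 5)/(k + d)))) - 3)/(2 + k) = ((3 + (-5 + d)/(d + k))/(2*(((-5 + d)/(d + k)))) - 3)/(2 + k) = (((d + k)/(-5 + d))*(3 + (-5 + d)/(d + k))/2 - 3)/(2 + k) = ((3 + (-5 + d)/(d + k))*(d + k)/(2*(-5 + d)) - 3)/(2 + k) = (-3 + (3 + (-5 + d)/(d + k))*(d + k)/(2*(-5 + d)))/(2 + k))
y(2, -3)*66959 = ((25 - 2*2 + 3*(-3))/(2*(-5 + 2)*(2 - 3)))*66959 = ((½)*(25 - 4 - 9)/(-3*(-1)))*66959 = ((½)*(-⅓)*(-1)*12)*66959 = 2*66959 = 133918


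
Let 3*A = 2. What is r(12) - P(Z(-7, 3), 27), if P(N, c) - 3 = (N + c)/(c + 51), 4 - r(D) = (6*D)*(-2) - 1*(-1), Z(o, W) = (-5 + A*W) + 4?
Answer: 5602/39 ≈ 143.64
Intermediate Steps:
A = ⅔ (A = (⅓)*2 = ⅔ ≈ 0.66667)
Z(o, W) = -1 + 2*W/3 (Z(o, W) = (-5 + 2*W/3) + 4 = -1 + 2*W/3)
r(D) = 3 + 12*D (r(D) = 4 - ((6*D)*(-2) - 1*(-1)) = 4 - (-12*D + 1) = 4 - (1 - 12*D) = 4 + (-1 + 12*D) = 3 + 12*D)
P(N, c) = 3 + (N + c)/(51 + c) (P(N, c) = 3 + (N + c)/(c + 51) = 3 + (N + c)/(51 + c))
r(12) - P(Z(-7, 3), 27) = (3 + 12*12) - (153 + (-1 + (⅔)*3) + 4*27)/(51 + 27) = (3 + 144) - (153 + (-1 + 2) + 108)/78 = 147 - (153 + 1 + 108)/78 = 147 - 262/78 = 147 - 1*131/39 = 147 - 131/39 = 5602/39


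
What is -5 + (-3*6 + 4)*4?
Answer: -61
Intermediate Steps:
-5 + (-3*6 + 4)*4 = -5 + (-18 + 4)*4 = -5 - 14*4 = -5 - 56 = -61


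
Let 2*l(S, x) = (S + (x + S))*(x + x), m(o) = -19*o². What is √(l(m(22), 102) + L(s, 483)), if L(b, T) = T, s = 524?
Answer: 3*I*√207233 ≈ 1365.7*I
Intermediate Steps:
l(S, x) = x*(x + 2*S) (l(S, x) = ((S + (x + S))*(x + x))/2 = ((S + (S + x))*(2*x))/2 = ((x + 2*S)*(2*x))/2 = (2*x*(x + 2*S))/2 = x*(x + 2*S))
√(l(m(22), 102) + L(s, 483)) = √(102*(102 + 2*(-19*22²)) + 483) = √(102*(102 + 2*(-19*484)) + 483) = √(102*(102 + 2*(-9196)) + 483) = √(102*(102 - 18392) + 483) = √(102*(-18290) + 483) = √(-1865580 + 483) = √(-1865097) = 3*I*√207233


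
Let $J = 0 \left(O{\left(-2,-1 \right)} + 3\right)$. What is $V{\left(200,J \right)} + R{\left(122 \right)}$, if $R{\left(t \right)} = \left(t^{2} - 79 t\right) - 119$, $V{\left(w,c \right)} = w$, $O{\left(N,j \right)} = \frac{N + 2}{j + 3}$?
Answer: $5327$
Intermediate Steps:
$O{\left(N,j \right)} = \frac{2 + N}{3 + j}$
$J = 0$ ($J = 0 \left(\frac{2 - 2}{3 - 1} + 3\right) = 0 \left(\frac{1}{2} \cdot 0 + 3\right) = 0 \left(0 + 3\right) = 0 \cdot 3 = 0$)
$R{\left(t \right)} = -119 + t^{2} - 79 t$
$V{\left(200,J \right)} + R{\left(122 \right)} = 200 - \left(9757 - 14884\right) = 200 - -5127 = 200 + 5127 = 5327$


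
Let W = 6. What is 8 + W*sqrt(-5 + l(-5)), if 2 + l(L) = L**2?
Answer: 8 + 18*sqrt(2) ≈ 33.456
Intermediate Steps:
l(L) = -2 + L**2
8 + W*sqrt(-5 + l(-5)) = 8 + 6*sqrt(-5 + (-2 + (-5)**2)) = 8 + 6*sqrt(-5 + (-2 + 25)) = 8 + 6*sqrt(-5 + 23) = 8 + 6*sqrt(18) = 8 + 6*(3*sqrt(2)) = 8 + 18*sqrt(2)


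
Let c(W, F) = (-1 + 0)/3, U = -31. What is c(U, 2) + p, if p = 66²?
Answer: 13067/3 ≈ 4355.7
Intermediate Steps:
p = 4356
c(W, F) = -⅓ (c(W, F) = (⅓)*(-1) = -⅓)
c(U, 2) + p = -⅓ + 4356 = 13067/3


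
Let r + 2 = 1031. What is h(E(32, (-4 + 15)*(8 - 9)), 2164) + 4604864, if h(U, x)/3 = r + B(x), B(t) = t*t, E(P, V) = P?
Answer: 18656639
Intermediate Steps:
r = 1029 (r = -2 + 1031 = 1029)
B(t) = t**2
h(U, x) = 3087 + 3*x**2 (h(U, x) = 3*(1029 + x**2) = 3087 + 3*x**2)
h(E(32, (-4 + 15)*(8 - 9)), 2164) + 4604864 = (3087 + 3*2164**2) + 4604864 = (3087 + 3*4682896) + 4604864 = (3087 + 14048688) + 4604864 = 14051775 + 4604864 = 18656639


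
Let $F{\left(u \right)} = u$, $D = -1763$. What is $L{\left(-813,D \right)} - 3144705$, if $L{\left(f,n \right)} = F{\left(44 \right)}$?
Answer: $-3144661$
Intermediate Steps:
$L{\left(f,n \right)} = 44$
$L{\left(-813,D \right)} - 3144705 = 44 - 3144705 = -3144661$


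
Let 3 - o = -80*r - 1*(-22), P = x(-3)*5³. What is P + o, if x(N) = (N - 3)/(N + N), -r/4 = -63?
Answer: 20266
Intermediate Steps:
r = 252 (r = -4*(-63) = 252)
x(N) = (-3 + N)/(2*N) (x(N) = (-3 + N)/((2*N)) = (-3 + N)*(1/(2*N)) = (-3 + N)/(2*N))
P = 125 (P = ((½)*(-3 - 3)/(-3))*5³ = ((½)*(-⅓)*(-6))*125 = 1*125 = 125)
o = 20141 (o = 3 - (-80*252 - 1*(-22)) = 3 - (-20160 + 22) = 3 - 1*(-20138) = 3 + 20138 = 20141)
P + o = 125 + 20141 = 20266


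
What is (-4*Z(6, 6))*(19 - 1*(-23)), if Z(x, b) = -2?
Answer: 336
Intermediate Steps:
(-4*Z(6, 6))*(19 - 1*(-23)) = (-4*(-2))*(19 - 1*(-23)) = 8*(19 + 23) = 8*42 = 336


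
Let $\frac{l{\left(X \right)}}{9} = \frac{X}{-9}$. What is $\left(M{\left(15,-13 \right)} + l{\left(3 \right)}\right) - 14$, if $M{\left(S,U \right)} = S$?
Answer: $-2$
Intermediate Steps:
$l{\left(X \right)} = - X$ ($l{\left(X \right)} = 9 \frac{X}{-9} = 9 X \left(- \frac{1}{9}\right) = 9 \left(- \frac{X}{9}\right) = - X$)
$\left(M{\left(15,-13 \right)} + l{\left(3 \right)}\right) - 14 = \left(15 - 3\right) - 14 = 12 - 14 = -2$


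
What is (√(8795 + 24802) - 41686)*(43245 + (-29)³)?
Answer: -786031216 + 56568*√3733 ≈ -7.8257e+8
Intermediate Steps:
(√(8795 + 24802) - 41686)*(43245 + (-29)³) = (√33597 - 41686)*(43245 - 24389) = (3*√3733 - 41686)*18856 = (-41686 + 3*√3733)*18856 = -786031216 + 56568*√3733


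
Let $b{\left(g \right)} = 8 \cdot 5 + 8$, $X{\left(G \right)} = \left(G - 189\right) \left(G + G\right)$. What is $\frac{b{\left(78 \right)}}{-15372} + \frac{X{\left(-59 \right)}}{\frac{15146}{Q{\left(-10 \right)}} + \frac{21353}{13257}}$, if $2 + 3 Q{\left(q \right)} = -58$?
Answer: $- \frac{4970076709804}{128332797411} \approx -38.728$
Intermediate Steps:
$Q{\left(q \right)} = -20$ ($Q{\left(q \right)} = - \frac{2}{3} + \frac{1}{3} \left(-58\right) = - \frac{2}{3} - \frac{58}{3} = -20$)
$X{\left(G \right)} = 2 G \left(-189 + G\right)$ ($X{\left(G \right)} = \left(-189 + G\right) 2 G = 2 G \left(-189 + G\right)$)
$b{\left(g \right)} = 48$ ($b{\left(g \right)} = 40 + 8 = 48$)
$\frac{b{\left(78 \right)}}{-15372} + \frac{X{\left(-59 \right)}}{\frac{15146}{Q{\left(-10 \right)}} + \frac{21353}{13257}} = \frac{48}{-15372} + \frac{2 \left(-59\right) \left(-189 - 59\right)}{\frac{15146}{-20} + \frac{21353}{13257}} = 48 \left(- \frac{1}{15372}\right) + \frac{2 \left(-59\right) \left(-248\right)}{15146 \left(- \frac{1}{20}\right) + 21353 \cdot \frac{1}{13257}} = - \frac{4}{1281} + \frac{29264}{- \frac{7573}{10} + \frac{21353}{13257}} = - \frac{4}{1281} + \frac{29264}{- \frac{100181731}{132570}} = - \frac{4}{1281} + 29264 \left(- \frac{132570}{100181731}\right) = - \frac{4}{1281} - \frac{3879528480}{100181731} = - \frac{4970076709804}{128332797411}$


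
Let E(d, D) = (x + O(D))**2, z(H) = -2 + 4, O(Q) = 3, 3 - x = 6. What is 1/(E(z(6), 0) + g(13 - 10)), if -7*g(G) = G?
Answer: -7/3 ≈ -2.3333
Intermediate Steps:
x = -3 (x = 3 - 1*6 = 3 - 6 = -3)
z(H) = 2
E(d, D) = 0 (E(d, D) = (-3 + 3)**2 = 0**2 = 0)
g(G) = -G/7
1/(E(z(6), 0) + g(13 - 10)) = 1/(0 - (13 - 10)/7) = 1/(0 - 1/7*3) = 1/(0 - 3/7) = 1/(-3/7) = -7/3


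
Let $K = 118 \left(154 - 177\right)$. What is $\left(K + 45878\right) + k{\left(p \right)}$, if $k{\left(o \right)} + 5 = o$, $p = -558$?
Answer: $42601$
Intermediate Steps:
$K = -2714$ ($K = 118 \left(-23\right) = -2714$)
$k{\left(o \right)} = -5 + o$
$\left(K + 45878\right) + k{\left(p \right)} = \left(-2714 + 45878\right) - 563 = 43164 - 563 = 42601$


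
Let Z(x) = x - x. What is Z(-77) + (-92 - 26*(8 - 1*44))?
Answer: 844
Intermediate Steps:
Z(x) = 0
Z(-77) + (-92 - 26*(8 - 1*44)) = 0 + (-92 - 26*(8 - 1*44)) = 0 + (-92 - 26*(8 - 44)) = 0 + (-92 - 26*(-36)) = 0 + (-92 + 936) = 0 + 844 = 844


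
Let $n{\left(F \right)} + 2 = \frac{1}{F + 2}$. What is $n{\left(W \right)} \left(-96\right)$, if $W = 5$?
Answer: $\frac{1248}{7} \approx 178.29$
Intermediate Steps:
$n{\left(F \right)} = -2 + \frac{1}{2 + F}$ ($n{\left(F \right)} = -2 + \frac{1}{F + 2} = -2 + \frac{1}{2 + F}$)
$n{\left(W \right)} \left(-96\right) = \frac{-3 - 10}{2 + 5} \left(-96\right) = \frac{-3 - 10}{7} \left(-96\right) = \frac{1}{7} \left(-13\right) \left(-96\right) = \left(- \frac{13}{7}\right) \left(-96\right) = \frac{1248}{7}$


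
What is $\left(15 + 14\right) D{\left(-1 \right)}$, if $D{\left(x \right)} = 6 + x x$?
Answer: $203$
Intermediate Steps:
$D{\left(x \right)} = 6 + x^{2}$
$\left(15 + 14\right) D{\left(-1 \right)} = \left(15 + 14\right) \left(6 + \left(-1\right)^{2}\right) = 29 \left(6 + 1\right) = 29 \cdot 7 = 203$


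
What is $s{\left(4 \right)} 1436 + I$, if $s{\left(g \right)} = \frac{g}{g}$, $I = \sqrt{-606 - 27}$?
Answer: $1436 + i \sqrt{633} \approx 1436.0 + 25.159 i$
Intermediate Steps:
$I = i \sqrt{633}$ ($I = \sqrt{-633} = i \sqrt{633} \approx 25.159 i$)
$s{\left(g \right)} = 1$
$s{\left(4 \right)} 1436 + I = 1 \cdot 1436 + i \sqrt{633} = 1436 + i \sqrt{633}$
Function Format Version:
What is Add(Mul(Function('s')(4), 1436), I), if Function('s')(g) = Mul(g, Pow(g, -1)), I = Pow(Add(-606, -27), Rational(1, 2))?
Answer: Add(1436, Mul(I, Pow(633, Rational(1, 2)))) ≈ Add(1436.0, Mul(25.159, I))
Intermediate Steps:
I = Mul(I, Pow(633, Rational(1, 2))) (I = Pow(-633, Rational(1, 2)) = Mul(I, Pow(633, Rational(1, 2))) ≈ Mul(25.159, I))
Function('s')(g) = 1
Add(Mul(Function('s')(4), 1436), I) = Add(Mul(1, 1436), Mul(I, Pow(633, Rational(1, 2)))) = Add(1436, Mul(I, Pow(633, Rational(1, 2))))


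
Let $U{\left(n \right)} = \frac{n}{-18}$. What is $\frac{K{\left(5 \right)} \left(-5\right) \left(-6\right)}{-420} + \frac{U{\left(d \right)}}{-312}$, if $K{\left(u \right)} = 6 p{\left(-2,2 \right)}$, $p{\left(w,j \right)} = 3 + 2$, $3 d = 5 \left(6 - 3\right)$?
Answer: $- \frac{84205}{39312} \approx -2.142$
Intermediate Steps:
$d = 5$ ($d = \frac{5 \left(6 - 3\right)}{3} = \frac{5 \cdot 3}{3} = \frac{1}{3} \cdot 15 = 5$)
$p{\left(w,j \right)} = 5$
$U{\left(n \right)} = - \frac{n}{18}$ ($U{\left(n \right)} = n \left(- \frac{1}{18}\right) = - \frac{n}{18}$)
$K{\left(u \right)} = 30$ ($K{\left(u \right)} = 6 \cdot 5 = 30$)
$\frac{K{\left(5 \right)} \left(-5\right) \left(-6\right)}{-420} + \frac{U{\left(d \right)}}{-312} = \frac{30 \left(-5\right) \left(-6\right)}{-420} + \frac{\left(- \frac{1}{18}\right) 5}{-312} = \left(-150\right) \left(-6\right) \left(- \frac{1}{420}\right) - - \frac{5}{5616} = 900 \left(- \frac{1}{420}\right) + \frac{5}{5616} = - \frac{15}{7} + \frac{5}{5616} = - \frac{84205}{39312}$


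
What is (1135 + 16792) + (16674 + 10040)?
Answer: 44641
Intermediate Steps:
(1135 + 16792) + (16674 + 10040) = 17927 + 26714 = 44641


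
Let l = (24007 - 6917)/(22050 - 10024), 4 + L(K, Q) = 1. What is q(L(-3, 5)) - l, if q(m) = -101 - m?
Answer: -597819/6013 ≈ -99.421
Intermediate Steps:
L(K, Q) = -3 (L(K, Q) = -4 + 1 = -3)
l = 8545/6013 (l = 17090/12026 = 17090*(1/12026) = 8545/6013 ≈ 1.4211)
q(L(-3, 5)) - l = (-101 - 1*(-3)) - 1*8545/6013 = (-101 + 3) - 8545/6013 = -98 - 8545/6013 = -597819/6013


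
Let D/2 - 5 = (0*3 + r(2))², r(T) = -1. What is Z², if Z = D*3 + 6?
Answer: 1764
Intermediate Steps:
D = 12 (D = 10 + 2*(0*3 - 1)² = 10 + 2*(0 - 1)² = 10 + 2*(-1)² = 10 + 2*1 = 10 + 2 = 12)
Z = 42 (Z = 12*3 + 6 = 36 + 6 = 42)
Z² = 42² = 1764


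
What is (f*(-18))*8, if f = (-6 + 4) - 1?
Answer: 432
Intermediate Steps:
f = -3 (f = -2 - 1 = -3)
(f*(-18))*8 = -3*(-18)*8 = 54*8 = 432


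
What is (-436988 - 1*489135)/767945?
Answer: -926123/767945 ≈ -1.2060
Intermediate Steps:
(-436988 - 1*489135)/767945 = (-436988 - 489135)*(1/767945) = -926123*1/767945 = -926123/767945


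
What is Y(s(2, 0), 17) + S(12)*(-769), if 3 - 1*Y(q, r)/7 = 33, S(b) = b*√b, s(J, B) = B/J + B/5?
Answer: -210 - 18456*√3 ≈ -32177.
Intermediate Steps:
s(J, B) = B/5 + B/J (s(J, B) = B/J + B*(⅕) = B/J + B/5 = B/5 + B/J)
S(b) = b^(3/2)
Y(q, r) = -210 (Y(q, r) = 21 - 7*33 = 21 - 231 = -210)
Y(s(2, 0), 17) + S(12)*(-769) = -210 + 12^(3/2)*(-769) = -210 + (24*√3)*(-769) = -210 - 18456*√3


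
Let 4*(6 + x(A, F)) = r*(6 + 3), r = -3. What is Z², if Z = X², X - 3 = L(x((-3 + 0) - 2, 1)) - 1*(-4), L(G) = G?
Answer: 279841/256 ≈ 1093.1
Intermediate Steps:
x(A, F) = -51/4 (x(A, F) = -6 + (-3*(6 + 3))/4 = -6 + (-3*9)/4 = -6 + (¼)*(-27) = -6 - 27/4 = -51/4)
X = -23/4 (X = 3 + (-51/4 - 1*(-4)) = 3 + (-51/4 + 4) = 3 - 35/4 = -23/4 ≈ -5.7500)
Z = 529/16 (Z = (-23/4)² = 529/16 ≈ 33.063)
Z² = (529/16)² = 279841/256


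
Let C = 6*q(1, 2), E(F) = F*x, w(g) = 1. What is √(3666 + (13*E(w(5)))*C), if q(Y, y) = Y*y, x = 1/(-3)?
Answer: √3614 ≈ 60.117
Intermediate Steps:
x = -⅓ (x = 1*(-⅓) = -⅓ ≈ -0.33333)
E(F) = -F/3 (E(F) = F*(-⅓) = -F/3)
C = 12 (C = 6*(1*2) = 6*2 = 12)
√(3666 + (13*E(w(5)))*C) = √(3666 + (13*(-⅓*1))*12) = √(3666 + (13*(-⅓))*12) = √(3666 - 13/3*12) = √(3666 - 52) = √3614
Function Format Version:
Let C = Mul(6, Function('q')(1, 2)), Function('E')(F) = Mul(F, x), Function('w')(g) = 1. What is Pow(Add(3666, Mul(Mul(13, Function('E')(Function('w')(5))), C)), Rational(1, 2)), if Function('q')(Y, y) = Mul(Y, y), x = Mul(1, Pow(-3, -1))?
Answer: Pow(3614, Rational(1, 2)) ≈ 60.117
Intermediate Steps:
x = Rational(-1, 3) (x = Mul(1, Rational(-1, 3)) = Rational(-1, 3) ≈ -0.33333)
Function('E')(F) = Mul(Rational(-1, 3), F) (Function('E')(F) = Mul(F, Rational(-1, 3)) = Mul(Rational(-1, 3), F))
C = 12 (C = Mul(6, Mul(1, 2)) = Mul(6, 2) = 12)
Pow(Add(3666, Mul(Mul(13, Function('E')(Function('w')(5))), C)), Rational(1, 2)) = Pow(Add(3666, Mul(Mul(13, Mul(Rational(-1, 3), 1)), 12)), Rational(1, 2)) = Pow(Add(3666, Mul(Mul(13, Rational(-1, 3)), 12)), Rational(1, 2)) = Pow(Add(3666, Mul(Rational(-13, 3), 12)), Rational(1, 2)) = Pow(Add(3666, -52), Rational(1, 2)) = Pow(3614, Rational(1, 2))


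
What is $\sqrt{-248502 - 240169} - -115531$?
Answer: $115531 + i \sqrt{488671} \approx 1.1553 \cdot 10^{5} + 699.05 i$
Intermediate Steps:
$\sqrt{-248502 - 240169} - -115531 = \sqrt{-488671} + 115531 = i \sqrt{488671} + 115531 = 115531 + i \sqrt{488671}$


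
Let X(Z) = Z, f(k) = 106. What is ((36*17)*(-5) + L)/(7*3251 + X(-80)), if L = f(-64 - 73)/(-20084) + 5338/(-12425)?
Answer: -381856123721/2829451242450 ≈ -0.13496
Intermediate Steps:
L = -54262721/124771850 (L = 106/(-20084) + 5338/(-12425) = 106*(-1/20084) + 5338*(-1/12425) = -53/10042 - 5338/12425 = -54262721/124771850 ≈ -0.43490)
((36*17)*(-5) + L)/(7*3251 + X(-80)) = ((36*17)*(-5) - 54262721/124771850)/(7*3251 - 80) = (612*(-5) - 54262721/124771850)/(22757 - 80) = (-3060 - 54262721/124771850)/22677 = -381856123721/124771850*1/22677 = -381856123721/2829451242450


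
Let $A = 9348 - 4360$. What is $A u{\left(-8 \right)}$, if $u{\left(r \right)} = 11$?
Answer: $54868$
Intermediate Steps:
$A = 4988$ ($A = 9348 - 4360 = 4988$)
$A u{\left(-8 \right)} = 4988 \cdot 11 = 54868$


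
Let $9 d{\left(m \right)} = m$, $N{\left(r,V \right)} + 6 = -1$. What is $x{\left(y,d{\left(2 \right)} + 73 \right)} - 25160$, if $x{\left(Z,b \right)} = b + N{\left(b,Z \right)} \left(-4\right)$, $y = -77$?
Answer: $- \frac{225529}{9} \approx -25059.0$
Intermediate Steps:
$N{\left(r,V \right)} = -7$ ($N{\left(r,V \right)} = -6 - 1 = -7$)
$d{\left(m \right)} = \frac{m}{9}$
$x{\left(Z,b \right)} = 28 + b$ ($x{\left(Z,b \right)} = b - -28 = b + 28 = 28 + b$)
$x{\left(y,d{\left(2 \right)} + 73 \right)} - 25160 = \left(28 + \left(\frac{1}{9} \cdot 2 + 73\right)\right) - 25160 = \left(28 + \left(\frac{2}{9} + 73\right)\right) - 25160 = \left(28 + \frac{659}{9}\right) - 25160 = \frac{911}{9} - 25160 = - \frac{225529}{9}$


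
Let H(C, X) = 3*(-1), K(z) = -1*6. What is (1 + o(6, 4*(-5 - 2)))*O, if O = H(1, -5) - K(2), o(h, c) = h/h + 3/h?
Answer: 15/2 ≈ 7.5000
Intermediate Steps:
K(z) = -6
H(C, X) = -3
o(h, c) = 1 + 3/h
O = 3 (O = -3 - 1*(-6) = -3 + 6 = 3)
(1 + o(6, 4*(-5 - 2)))*O = (1 + (3 + 6)/6)*3 = (1 + (⅙)*9)*3 = (1 + 3/2)*3 = (5/2)*3 = 15/2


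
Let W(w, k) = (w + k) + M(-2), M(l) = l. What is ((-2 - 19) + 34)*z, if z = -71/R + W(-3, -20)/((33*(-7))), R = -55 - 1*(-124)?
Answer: -63596/5313 ≈ -11.970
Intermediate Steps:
W(w, k) = -2 + k + w (W(w, k) = (w + k) - 2 = (k + w) - 2 = -2 + k + w)
R = 69 (R = -55 + 124 = 69)
z = -4892/5313 (z = -71/69 + (-2 - 20 - 3)/((33*(-7))) = -71*1/69 - 25/(-231) = -71/69 - 25*(-1/231) = -71/69 + 25/231 = -4892/5313 ≈ -0.92076)
((-2 - 19) + 34)*z = ((-2 - 19) + 34)*(-4892/5313) = (-21 + 34)*(-4892/5313) = 13*(-4892/5313) = -63596/5313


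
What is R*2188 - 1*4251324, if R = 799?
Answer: -2503112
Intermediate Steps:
R*2188 - 1*4251324 = 799*2188 - 1*4251324 = 1748212 - 4251324 = -2503112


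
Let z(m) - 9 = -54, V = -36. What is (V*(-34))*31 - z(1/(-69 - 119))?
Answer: 37989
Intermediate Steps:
z(m) = -45 (z(m) = 9 - 54 = -45)
(V*(-34))*31 - z(1/(-69 - 119)) = -36*(-34)*31 - 1*(-45) = 1224*31 + 45 = 37944 + 45 = 37989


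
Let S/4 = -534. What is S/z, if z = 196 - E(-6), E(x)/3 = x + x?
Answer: -267/29 ≈ -9.2069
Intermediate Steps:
E(x) = 6*x (E(x) = 3*(x + x) = 3*(2*x) = 6*x)
S = -2136 (S = 4*(-534) = -2136)
z = 232 (z = 196 - 6*(-6) = 196 - 1*(-36) = 196 + 36 = 232)
S/z = -2136/232 = -2136*1/232 = -267/29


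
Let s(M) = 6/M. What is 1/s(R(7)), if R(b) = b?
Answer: 7/6 ≈ 1.1667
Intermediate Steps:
1/s(R(7)) = 1/(6/7) = 7/6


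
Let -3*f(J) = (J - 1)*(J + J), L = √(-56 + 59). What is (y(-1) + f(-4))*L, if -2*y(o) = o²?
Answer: -83*√3/6 ≈ -23.960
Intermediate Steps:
y(o) = -o²/2
L = √3 ≈ 1.7320
f(J) = -2*J*(-1 + J)/3 (f(J) = -(J - 1)*(J + J)/3 = -(-1 + J)*2*J/3 = -2*J*(-1 + J)/3)
(y(-1) + f(-4))*L = (-½*(-1)² + (⅔)*(-4)*(1 - 1*(-4)))*√3 = (-½*1 + (⅔)*(-4)*(1 + 4))*√3 = (-½ + (⅔)*(-4)*5)*√3 = (-½ - 40/3)*√3 = -83*√3/6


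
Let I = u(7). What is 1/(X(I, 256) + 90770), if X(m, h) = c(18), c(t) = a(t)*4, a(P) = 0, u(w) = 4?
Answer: 1/90770 ≈ 1.1017e-5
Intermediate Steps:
c(t) = 0 (c(t) = 0*4 = 0)
I = 4
X(m, h) = 0
1/(X(I, 256) + 90770) = 1/(0 + 90770) = 1/90770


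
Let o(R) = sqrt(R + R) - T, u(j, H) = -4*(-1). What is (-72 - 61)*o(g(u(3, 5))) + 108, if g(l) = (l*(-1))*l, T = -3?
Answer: -291 - 532*I*sqrt(2) ≈ -291.0 - 752.36*I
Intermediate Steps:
u(j, H) = 4
g(l) = -l**2 (g(l) = (-l)*l = -l**2)
o(R) = 3 + sqrt(2)*sqrt(R) (o(R) = sqrt(R + R) - 1*(-3) = sqrt(2*R) + 3 = sqrt(2)*sqrt(R) + 3 = 3 + sqrt(2)*sqrt(R))
(-72 - 61)*o(g(u(3, 5))) + 108 = (-72 - 61)*(3 + sqrt(2)*sqrt(-1*4**2)) + 108 = -133*(3 + sqrt(2)*sqrt(-1*16)) + 108 = -133*(3 + sqrt(2)*sqrt(-16)) + 108 = -133*(3 + sqrt(2)*(4*I)) + 108 = -133*(3 + 4*I*sqrt(2)) + 108 = (-399 - 532*I*sqrt(2)) + 108 = -291 - 532*I*sqrt(2)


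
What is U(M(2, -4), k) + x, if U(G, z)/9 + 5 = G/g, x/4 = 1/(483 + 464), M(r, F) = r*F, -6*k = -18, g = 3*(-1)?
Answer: -19883/947 ≈ -20.996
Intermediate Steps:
g = -3
k = 3 (k = -1/6*(-18) = 3)
M(r, F) = F*r
x = 4/947 (x = 4/(483 + 464) = 4/947 ≈ 0.0042239)
U(G, z) = -45 - 3*G (U(G, z) = -45 + 9*(G/(-3)) = -45 + 9*(G*(-1/3)) = -45 + 9*(-G/3) = -45 - 3*G)
U(M(2, -4), k) + x = (-45 - (-12)*2) + 4/947 = (-45 - 3*(-8)) + 4/947 = (-45 + 24) + 4/947 = -21 + 4/947 = -19883/947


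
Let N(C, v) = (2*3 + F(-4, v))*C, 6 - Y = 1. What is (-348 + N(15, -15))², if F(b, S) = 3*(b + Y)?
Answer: 45369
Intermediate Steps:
Y = 5 (Y = 6 - 1*1 = 6 - 1 = 5)
F(b, S) = 15 + 3*b (F(b, S) = 3*(b + 5) = 3*(5 + b) = 15 + 3*b)
N(C, v) = 9*C (N(C, v) = (2*3 + (15 + 3*(-4)))*C = (6 + (15 - 12))*C = (6 + 3)*C = 9*C)
(-348 + N(15, -15))² = (-348 + 9*15)² = (-348 + 135)² = (-213)² = 45369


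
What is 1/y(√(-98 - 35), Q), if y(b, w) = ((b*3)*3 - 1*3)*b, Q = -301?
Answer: -1/1198 + I*√133/478002 ≈ -0.00083472 + 2.4127e-5*I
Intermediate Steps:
y(b, w) = b*(-3 + 9*b) (y(b, w) = ((3*b)*3 - 3)*b = (9*b - 3)*b = (-3 + 9*b)*b = b*(-3 + 9*b))
1/y(√(-98 - 35), Q) = 1/(3*√(-98 - 35)*(-1 + 3*√(-98 - 35))) = 1/(3*√(-133)*(-1 + 3*√(-133))) = 1/(3*(I*√133)*(-1 + 3*(I*√133))) = 1/(3*(I*√133)*(-1 + 3*I*√133)) = 1/(3*I*√133*(-1 + 3*I*√133)) = -I*√133/(399*(-1 + 3*I*√133))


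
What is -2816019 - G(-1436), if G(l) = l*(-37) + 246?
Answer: -2869397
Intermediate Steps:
G(l) = 246 - 37*l (G(l) = -37*l + 246 = 246 - 37*l)
-2816019 - G(-1436) = -2816019 - (246 - 37*(-1436)) = -2816019 - (246 + 53132) = -2816019 - 1*53378 = -2816019 - 53378 = -2869397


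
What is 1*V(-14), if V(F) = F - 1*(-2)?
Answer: -12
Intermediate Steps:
V(F) = 2 + F (V(F) = F + 2 = 2 + F)
1*V(-14) = 1*(2 - 14) = 1*(-12) = -12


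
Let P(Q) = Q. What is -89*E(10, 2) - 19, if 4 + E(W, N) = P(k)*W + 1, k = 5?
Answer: -4202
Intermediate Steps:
E(W, N) = -3 + 5*W (E(W, N) = -4 + (5*W + 1) = -4 + (1 + 5*W) = -3 + 5*W)
-89*E(10, 2) - 19 = -89*(-3 + 5*10) - 19 = -89*(-3 + 50) - 19 = -89*47 - 19 = -4183 - 19 = -4202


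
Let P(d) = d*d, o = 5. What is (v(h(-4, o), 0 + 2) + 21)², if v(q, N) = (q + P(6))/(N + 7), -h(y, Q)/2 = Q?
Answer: 46225/81 ≈ 570.68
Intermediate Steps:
P(d) = d²
h(y, Q) = -2*Q
v(q, N) = (36 + q)/(7 + N) (v(q, N) = (q + 6²)/(N + 7) = (q + 36)/(7 + N) = (36 + q)/(7 + N))
(v(h(-4, o), 0 + 2) + 21)² = ((36 - 2*5)/(7 + (0 + 2)) + 21)² = ((36 - 10)/(7 + 2) + 21)² = (26/9 + 21)² = (215/9)² = 46225/81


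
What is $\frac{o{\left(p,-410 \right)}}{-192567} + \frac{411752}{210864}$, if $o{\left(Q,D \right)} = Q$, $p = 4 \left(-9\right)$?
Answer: $\frac{3304059937}{1691893662} \approx 1.9529$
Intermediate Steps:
$p = -36$
$\frac{o{\left(p,-410 \right)}}{-192567} + \frac{411752}{210864} = - \frac{36}{-192567} + \frac{411752}{210864} = \left(-36\right) \left(- \frac{1}{192567}\right) + 411752 \cdot \frac{1}{210864} = \frac{12}{64189} + \frac{51469}{26358} = \frac{3304059937}{1691893662}$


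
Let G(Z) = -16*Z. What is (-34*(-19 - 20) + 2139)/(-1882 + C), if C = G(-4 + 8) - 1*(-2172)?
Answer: 3465/226 ≈ 15.332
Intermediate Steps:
C = 2108 (C = -16*(-4 + 8) - 1*(-2172) = -16*4 + 2172 = -64 + 2172 = 2108)
(-34*(-19 - 20) + 2139)/(-1882 + C) = (-34*(-19 - 20) + 2139)/(-1882 + 2108) = (-34*(-39) + 2139)/226 = (1326 + 2139)*(1/226) = 3465*(1/226) = 3465/226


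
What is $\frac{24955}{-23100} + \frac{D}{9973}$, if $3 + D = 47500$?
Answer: $\frac{24237271}{6582180} \approx 3.6823$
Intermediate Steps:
$D = 47497$ ($D = -3 + 47500 = 47497$)
$\frac{24955}{-23100} + \frac{D}{9973} = \frac{24955}{-23100} + \frac{47497}{9973} = 24955 \left(- \frac{1}{23100}\right) + 47497 \cdot \frac{1}{9973} = - \frac{713}{660} + \frac{47497}{9973} = \frac{24237271}{6582180}$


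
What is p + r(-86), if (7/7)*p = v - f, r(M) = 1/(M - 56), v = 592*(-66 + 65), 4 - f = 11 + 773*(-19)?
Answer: -2168625/142 ≈ -15272.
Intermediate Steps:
f = 14680 (f = 4 - (11 + 773*(-19)) = 4 - (11 - 14687) = 4 - 1*(-14676) = 4 + 14676 = 14680)
v = -592 (v = 592*(-1) = -592)
r(M) = 1/(-56 + M)
p = -15272 (p = -592 - 1*14680 = -592 - 14680 = -15272)
p + r(-86) = -15272 + 1/(-56 - 86) = -15272 + 1/(-142) = -15272 - 1/142 = -2168625/142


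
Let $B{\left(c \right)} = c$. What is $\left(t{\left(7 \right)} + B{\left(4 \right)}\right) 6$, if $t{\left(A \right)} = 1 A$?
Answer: $66$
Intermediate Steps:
$t{\left(A \right)} = A$
$\left(t{\left(7 \right)} + B{\left(4 \right)}\right) 6 = \left(7 + 4\right) 6 = 11 \cdot 6 = 66$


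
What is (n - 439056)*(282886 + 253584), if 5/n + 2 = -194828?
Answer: -4589033074178795/19483 ≈ -2.3554e+11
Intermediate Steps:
n = -1/38966 (n = 5/(-2 - 194828) = 5/(-194830) = 5*(-1/194830) = -1/38966 ≈ -2.5663e-5)
(n - 439056)*(282886 + 253584) = (-1/38966 - 439056)*(282886 + 253584) = -17108256097/38966*536470 = -4589033074178795/19483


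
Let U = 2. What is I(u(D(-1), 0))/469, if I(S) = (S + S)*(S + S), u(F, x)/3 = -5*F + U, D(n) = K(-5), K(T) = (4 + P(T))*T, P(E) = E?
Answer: 19044/469 ≈ 40.606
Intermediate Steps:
K(T) = T*(4 + T) (K(T) = (4 + T)*T = T*(4 + T))
D(n) = 5 (D(n) = -5*(4 - 5) = -5*(-1) = 5)
u(F, x) = 6 - 15*F (u(F, x) = 3*(-5*F + 2) = 3*(2 - 5*F) = 6 - 15*F)
I(S) = 4*S² (I(S) = (2*S)*(2*S) = 4*S²)
I(u(D(-1), 0))/469 = (4*(6 - 15*5)²)/469 = (4*(6 - 75)²)*(1/469) = (4*(-69)²)*(1/469) = (4*4761)*(1/469) = 19044*(1/469) = 19044/469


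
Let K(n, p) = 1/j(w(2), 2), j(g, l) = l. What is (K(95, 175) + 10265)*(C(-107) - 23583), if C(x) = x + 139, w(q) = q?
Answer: -483525581/2 ≈ -2.4176e+8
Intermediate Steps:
C(x) = 139 + x
K(n, p) = ½ (K(n, p) = 1/2 = ½)
(K(95, 175) + 10265)*(C(-107) - 23583) = (½ + 10265)*((139 - 107) - 23583) = 20531*(32 - 23583)/2 = (20531/2)*(-23551) = -483525581/2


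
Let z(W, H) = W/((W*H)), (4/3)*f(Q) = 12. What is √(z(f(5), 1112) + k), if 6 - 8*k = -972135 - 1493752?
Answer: √5955439849/139 ≈ 555.19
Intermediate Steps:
k = 2465893/8 (k = ¾ - (-972135 - 1493752)/8 = ¾ - ⅛*(-2465887) = ¾ + 2465887/8 = 2465893/8 ≈ 3.0824e+5)
f(Q) = 9 (f(Q) = (¾)*12 = 9)
z(W, H) = 1/H (z(W, H) = W/((H*W)) = W*(1/(H*W)) = 1/H)
√(z(f(5), 1112) + k) = √(1/1112 + 2465893/8) = √(42844891/139) = √5955439849/139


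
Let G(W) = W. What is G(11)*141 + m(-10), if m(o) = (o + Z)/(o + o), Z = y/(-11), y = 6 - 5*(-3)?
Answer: 341351/220 ≈ 1551.6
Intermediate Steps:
y = 21 (y = 6 + 15 = 21)
Z = -21/11 (Z = 21/(-11) = 21*(-1/11) = -21/11 ≈ -1.9091)
m(o) = (-21/11 + o)/(2*o) (m(o) = (o - 21/11)/(o + o) = (-21/11 + o)/((2*o)) = (-21/11 + o)*(1/(2*o)) = (-21/11 + o)/(2*o))
G(11)*141 + m(-10) = 11*141 + (1/22)*(-21 + 11*(-10))/(-10) = 1551 + (1/22)*(-⅒)*(-21 - 110) = 1551 + (1/22)*(-⅒)*(-131) = 1551 + 131/220 = 341351/220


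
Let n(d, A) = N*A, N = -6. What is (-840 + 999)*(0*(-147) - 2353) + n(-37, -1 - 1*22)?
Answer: -373989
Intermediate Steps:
n(d, A) = -6*A
(-840 + 999)*(0*(-147) - 2353) + n(-37, -1 - 1*22) = (-840 + 999)*(0*(-147) - 2353) - 6*(-1 - 1*22) = 159*(0 - 2353) - 6*(-1 - 22) = 159*(-2353) - 6*(-23) = -374127 + 138 = -373989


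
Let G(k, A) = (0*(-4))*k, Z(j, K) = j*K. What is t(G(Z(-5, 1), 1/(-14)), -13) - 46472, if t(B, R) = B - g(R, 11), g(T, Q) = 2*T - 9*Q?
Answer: -46347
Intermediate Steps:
g(T, Q) = -9*Q + 2*T
Z(j, K) = K*j
G(k, A) = 0 (G(k, A) = 0*k = 0)
t(B, R) = 99 + B - 2*R (t(B, R) = B - (-9*11 + 2*R) = B - (-99 + 2*R) = B + (99 - 2*R) = 99 + B - 2*R)
t(G(Z(-5, 1), 1/(-14)), -13) - 46472 = (99 + 0 - 2*(-13)) - 46472 = (99 + 0 + 26) - 46472 = 125 - 46472 = -46347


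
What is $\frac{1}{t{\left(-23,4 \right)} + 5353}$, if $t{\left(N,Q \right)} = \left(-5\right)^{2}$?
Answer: $\frac{1}{5378} \approx 0.00018594$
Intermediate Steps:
$t{\left(N,Q \right)} = 25$
$\frac{1}{t{\left(-23,4 \right)} + 5353} = \frac{1}{25 + 5353} = \frac{1}{5378}$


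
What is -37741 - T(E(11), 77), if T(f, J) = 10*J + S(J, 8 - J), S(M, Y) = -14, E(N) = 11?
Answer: -38497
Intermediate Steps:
T(f, J) = -14 + 10*J (T(f, J) = 10*J - 14 = -14 + 10*J)
-37741 - T(E(11), 77) = -37741 - (-14 + 10*77) = -37741 - (-14 + 770) = -37741 - 1*756 = -37741 - 756 = -38497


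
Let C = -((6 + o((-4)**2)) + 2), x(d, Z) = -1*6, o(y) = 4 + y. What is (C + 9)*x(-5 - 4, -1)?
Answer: 114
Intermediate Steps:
x(d, Z) = -6
C = -28 (C = -((6 + (4 + (-4)**2)) + 2) = -((6 + (4 + 16)) + 2) = -((6 + 20) + 2) = -(26 + 2) = -1*28 = -28)
(C + 9)*x(-5 - 4, -1) = (-28 + 9)*(-6) = -19*(-6) = 114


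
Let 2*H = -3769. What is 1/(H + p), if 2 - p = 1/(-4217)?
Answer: -8434/15877003 ≈ -0.00053121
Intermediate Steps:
H = -3769/2 (H = (½)*(-3769) = -3769/2 ≈ -1884.5)
p = 8435/4217 (p = 2 - 1/(-4217) = 2 - 1*(-1/4217) = 2 + 1/4217 = 8435/4217 ≈ 2.0002)
1/(H + p) = 1/(-3769/2 + 8435/4217) = 1/(-15877003/8434) = -8434/15877003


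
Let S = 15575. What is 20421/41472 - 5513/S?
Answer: 9935771/71769600 ≈ 0.13844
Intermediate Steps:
20421/41472 - 5513/S = 20421/41472 - 5513/15575 = 20421*(1/41472) - 5513*1/15575 = 2269/4608 - 5513/15575 = 9935771/71769600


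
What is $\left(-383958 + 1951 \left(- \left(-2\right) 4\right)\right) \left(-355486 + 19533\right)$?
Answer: $123748287550$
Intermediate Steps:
$\left(-383958 + 1951 \left(- \left(-2\right) 4\right)\right) \left(-355486 + 19533\right) = \left(-383958 + 1951 \left(\left(-1\right) \left(-8\right)\right)\right) \left(-335953\right) = \left(-383958 + 1951 \cdot 8\right) \left(-335953\right) = \left(-383958 + 15608\right) \left(-335953\right) = \left(-368350\right) \left(-335953\right) = 123748287550$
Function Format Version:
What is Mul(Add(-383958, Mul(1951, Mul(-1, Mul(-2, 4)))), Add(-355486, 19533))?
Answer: 123748287550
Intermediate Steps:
Mul(Add(-383958, Mul(1951, Mul(-1, Mul(-2, 4)))), Add(-355486, 19533)) = Mul(Add(-383958, Mul(1951, Mul(-1, -8))), -335953) = Mul(Add(-383958, Mul(1951, 8)), -335953) = Mul(Add(-383958, 15608), -335953) = Mul(-368350, -335953) = 123748287550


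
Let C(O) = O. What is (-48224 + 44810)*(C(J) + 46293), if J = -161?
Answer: -157494648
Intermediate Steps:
(-48224 + 44810)*(C(J) + 46293) = (-48224 + 44810)*(-161 + 46293) = -3414*46132 = -157494648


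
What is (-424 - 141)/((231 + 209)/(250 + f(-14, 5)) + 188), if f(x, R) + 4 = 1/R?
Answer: -695515/233628 ≈ -2.9770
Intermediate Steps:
f(x, R) = -4 + 1/R
(-424 - 141)/((231 + 209)/(250 + f(-14, 5)) + 188) = (-424 - 141)/((231 + 209)/(250 + (-4 + 1/5)) + 188) = -565/(440/(250 + (-4 + ⅕)) + 188) = -565/(440/(250 - 19/5) + 188) = -565/(440/(1231/5) + 188) = -565/(440*(5/1231) + 188) = -565/(2200/1231 + 188) = -565/233628/1231 = -565*1231/233628 = -695515/233628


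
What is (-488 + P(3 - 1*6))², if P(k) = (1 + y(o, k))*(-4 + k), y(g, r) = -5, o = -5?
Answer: 211600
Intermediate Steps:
P(k) = 16 - 4*k (P(k) = (1 - 5)*(-4 + k) = -4*(-4 + k) = 16 - 4*k)
(-488 + P(3 - 1*6))² = (-488 + (16 - 4*(3 - 1*6)))² = (-488 + (16 - 4*(3 - 6)))² = (-488 + (16 - 4*(-3)))² = (-488 + (16 + 12))² = (-488 + 28)² = (-460)² = 211600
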